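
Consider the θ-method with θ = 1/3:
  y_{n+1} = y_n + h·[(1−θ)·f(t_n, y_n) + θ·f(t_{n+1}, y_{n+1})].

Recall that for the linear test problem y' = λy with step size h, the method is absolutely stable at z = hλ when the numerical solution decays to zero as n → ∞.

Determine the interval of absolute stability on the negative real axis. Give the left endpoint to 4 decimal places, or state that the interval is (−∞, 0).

With y'=λy (z=hλ):
  y_{n+1} = y_n + z·[2/3·y_n + 1/3·y_{n+1}] ⇒ (1 − 1/3z)y_{n+1} = (1 + 2/3z)y_n
  R(z) = (1 + 2/3z)/(1 − 1/3z).

Need |R(x)|<1, x<0.
x=-0.45: |R|=0.6087
R=−1: 1+2/3x = −1+1/3x ⇒ -1/3x=2 ⇒ x=2/(-1/3)=-6.0000
Confirm numerically:
  x=-5.682: |R|=0.96337 <1
  x=-5.081: |R|=0.88628 <1
  x=-3.173: |R|=0.54204 <1
  x=-6.435: |R|=1.04610 >1
  x=-6.246: |R|=1.02661 >1
  x=-6.180: |R|=1.01961 >1
Interval (-6.0000, 0).

z∈(-6.0000,0).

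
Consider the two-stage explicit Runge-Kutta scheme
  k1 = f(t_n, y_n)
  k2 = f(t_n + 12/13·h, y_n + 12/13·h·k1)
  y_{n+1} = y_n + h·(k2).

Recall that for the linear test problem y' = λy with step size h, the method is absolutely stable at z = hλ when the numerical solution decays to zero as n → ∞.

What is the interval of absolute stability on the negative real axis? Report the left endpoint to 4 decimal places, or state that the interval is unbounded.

Test eqn y'=λy, z=hλ:
  k1=λy_n ⇒ h·k1=z·y_n;  k2=λ(1+12/13z)y_n ⇒ h·k2=z(1+12/13z)y_n
  y_{n+1}/y_n = 1 + z(1+12/13z) = 1 + z + 12/13z²
  ⇒ R(z) = 1 + z + 12/13z².

Need |R(x)|<1, x<0.
x=-1.72: |R|=2.0108
R=1: x+12/13x²=0 ⇒ x=−13/12=-1.0833; min R=1−1/(4·12/13)=0.7292>−1
Confirm numerically:
  x=-0.844: |R|=0.81354 <1
  x=-0.622: |R|=0.73512 <1
  x=-0.554: |R|=0.72931 <1
  x=-0.483: |R|=0.73234 <1
  x=-1.680: |R|=1.92529 >1
  x=-1.533: |R|=1.63631 >1
Stable set (-1.0833, 0).

(-1.0833, 0).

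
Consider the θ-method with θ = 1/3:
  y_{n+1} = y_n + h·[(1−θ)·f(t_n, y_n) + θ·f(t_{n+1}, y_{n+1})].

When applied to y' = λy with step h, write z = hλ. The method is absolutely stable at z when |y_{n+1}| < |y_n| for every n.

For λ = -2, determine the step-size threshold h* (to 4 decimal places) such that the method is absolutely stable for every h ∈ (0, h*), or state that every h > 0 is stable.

On y'=λy, z=hλ:
  y_{n+1} = y_n + z·[2/3·y_n + 1/3·y_{n+1}] ⇒ (1 − 1/3z)y_{n+1} = (1 + 2/3z)y_n
  Hence R(z) = (1 + 2/3z)/(1 − 1/3z).

Solve |R(x)|<1 on ℝ⁻.
x=-0.64: |R|=0.4725
R=−1: 1+2/3x = −1+1/3x ⇒ -1/3x=2 ⇒ x=2/(-1/3)=-6.0000
Confirm numerically:
  x=-5.877: |R|=0.98614 <1
  x=-5.143: |R|=0.89476 <1
  x=-4.131: |R|=0.73790 <1
  x=-3.551: |R|=0.62616 <1
  x=-6.511: |R|=1.05373 >1
  x=-6.335: |R|=1.03589 >1
  x=-6.035: |R|=1.00387 >1
Interval (-6.0000, 0).

(-6.0000,0); λ=-2 ⇒ h* = (6)/2 = 3.0000.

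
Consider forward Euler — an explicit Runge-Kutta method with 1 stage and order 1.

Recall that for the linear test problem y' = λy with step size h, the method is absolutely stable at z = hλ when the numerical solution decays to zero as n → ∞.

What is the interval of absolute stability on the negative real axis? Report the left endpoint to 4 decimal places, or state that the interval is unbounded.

On y'=λy, z=hλ:
  order 1, 1-stage ⇒ R(z)=1+z
  (e.g. R(-0.51)=0.49000, |R|=0.49000)

Boundary: |R(x)|=1, x<0.
x=-0.51: |R|=0.4900
|R(-2.14)|=1.1400 |R(-1.3)|=0.3000 |R(-0.53)|=0.4700
Bisect:
  x_lo=-2.5258 |R|=1.5258  x_hi=-0.2465 |R|=0.7535
  mid=-1.38613 |R|=0.38613 →hi
  mid=-1.95595 |R|=0.95595 →hi
  mid=-2.24087 |R|=1.24087 →lo
  mid=-2.09841 |R|=1.09841 →lo
  mid=-2.02718 |R|=1.02718 →lo
  mid=-1.99157 |R|=0.99157 →hi
  mid=-2.00937 |R|=1.00937 →lo
  mid=-2.00047 |R|=1.00047 →lo
  mid=-1.99602 |R|=0.99602 →hi
  mid=-1.99825 |R|=0.99825 →hi
  ...
  [-2.00005,-1.99991] ⇒ x*=-2.0000
Interval (-2.0000, 0).

z∈(-2.0000,0).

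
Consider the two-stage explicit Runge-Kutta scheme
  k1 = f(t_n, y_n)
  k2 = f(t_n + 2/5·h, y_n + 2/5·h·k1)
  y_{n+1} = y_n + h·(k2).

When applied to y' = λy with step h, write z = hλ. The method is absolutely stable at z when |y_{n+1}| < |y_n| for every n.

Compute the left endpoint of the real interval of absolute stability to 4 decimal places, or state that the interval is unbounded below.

Set f=λy, z=hλ:
  k1=λy_n ⇒ h·k1=z·y_n;  k2=λ(1+2/5z)y_n ⇒ h·k2=z(1+2/5z)y_n
  y_{n+1}/y_n = 1 + z(1+2/5z) = 1 + z + 2/5z²
  R(z) = 1 + z + 2/5z².

Need |R(x)|<1, x<0.
x=-0.55: |R|=0.5710
R=1: x+2/5x²=0 ⇒ x=−5/2=-2.5000; min R=1−1/(4·2/5)=0.3750>−1
Confirm numerically:
  x=-1.869: |R|=0.52826 <1
  x=-1.334: |R|=0.37782 <1
  x=-1.089: |R|=0.38537 <1
  x=-1.018: |R|=0.39653 <1
  x=-2.980: |R|=1.57216 >1
  x=-2.977: |R|=1.56801 >1
  x=-2.751: |R|=1.27620 >1
Stable set (-2.5000, 0).

left endpoint -2.5000.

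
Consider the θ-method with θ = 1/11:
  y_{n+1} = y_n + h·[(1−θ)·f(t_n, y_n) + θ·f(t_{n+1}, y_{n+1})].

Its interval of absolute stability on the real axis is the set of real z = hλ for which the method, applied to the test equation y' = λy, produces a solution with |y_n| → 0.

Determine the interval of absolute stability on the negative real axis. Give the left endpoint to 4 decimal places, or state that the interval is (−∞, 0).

(-2.4444, 0).

On y'=λy, z=hλ:
  y_{n+1} = y_n + z·[10/11·y_n + 1/11·y_{n+1}] ⇒ (1 − 1/11z)y_{n+1} = (1 + 10/11z)y_n
  ⇒ R(z) = (1 + 10/11z)/(1 − 1/11z).

Solve |R(x)|<1 on ℝ⁻.
x=-0.85: |R|=0.2110
R=−1: 1+10/11x = −1+1/11x ⇒ -9/11x=2 ⇒ x=2/(-9/11)=-2.4444
Confirm numerically:
  x=-2.336: |R|=0.92681 <1
  x=-1.614: |R|=0.40748 <1
  x=-1.446: |R|=0.27800 <1
  x=-2.958: |R|=1.33114 >1
  x=-2.749: |R|=1.19936 >1
Stable set (-2.4444, 0).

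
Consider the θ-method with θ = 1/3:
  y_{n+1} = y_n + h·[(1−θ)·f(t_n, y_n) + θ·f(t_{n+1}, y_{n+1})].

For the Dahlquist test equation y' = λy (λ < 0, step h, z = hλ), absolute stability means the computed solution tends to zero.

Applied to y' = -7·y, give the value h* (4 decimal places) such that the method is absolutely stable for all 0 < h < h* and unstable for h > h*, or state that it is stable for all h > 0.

(-6.0000,0); λ=-7 ⇒ h* = (6)/7 = 0.8571.

With y'=λy (z=hλ):
  y_{n+1} = y_n + z·[2/3·y_n + 1/3·y_{n+1}] ⇒ (1 − 1/3z)y_{n+1} = (1 + 2/3z)y_n
  R(z) = (1 + 2/3z)/(1 − 1/3z).

Find x<0 with |R(x)|<1.
x=-1.34: |R|=0.0737
R=−1: 1+2/3x = −1+1/3x ⇒ -1/3x=2 ⇒ x=2/(-1/3)=-6.0000
Confirm numerically:
  x=-4.732: |R|=0.83601 <1
  x=-4.423: |R|=0.78755 <1
  x=-3.979: |R|=0.71042 <1
  x=-6.505: |R|=1.05313 >1
  x=-6.500: |R|=1.05263 >1
  x=-6.355: |R|=1.03795 >1
So |R|<1 on (-6.0000, 0).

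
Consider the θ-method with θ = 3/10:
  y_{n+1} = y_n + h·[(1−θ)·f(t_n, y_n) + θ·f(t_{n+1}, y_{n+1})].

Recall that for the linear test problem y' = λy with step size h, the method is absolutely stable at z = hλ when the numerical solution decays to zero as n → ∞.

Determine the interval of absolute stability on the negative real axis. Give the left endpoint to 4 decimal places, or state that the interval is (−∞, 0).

z∈(-5.0000,0).

Test eqn y'=λy, z=hλ:
  y_{n+1} = y_n + z·[7/10·y_n + 3/10·y_{n+1}] ⇒ (1 − 3/10z)y_{n+1} = (1 + 7/10z)y_n
  Hence R(z) = (1 + 7/10z)/(1 − 3/10z).

Solve |R(x)|<1 on ℝ⁻.
x=-0.68: |R|=0.4352
R=−1: 1+7/10x = −1+3/10x ⇒ -2/5x=2 ⇒ x=2/(-2/5)=-5.0000
Confirm numerically:
  x=-4.641: |R|=0.93997 <1
  x=-4.424: |R|=0.90100 <1
  x=-3.696: |R|=0.75266 <1
  x=-3.331: |R|=0.66608 <1
  x=-5.348: |R|=1.05345 >1
  x=-5.149: |R|=1.02342 >1
  x=-5.132: |R|=1.02079 >1
So |R|<1 on (-5.0000, 0).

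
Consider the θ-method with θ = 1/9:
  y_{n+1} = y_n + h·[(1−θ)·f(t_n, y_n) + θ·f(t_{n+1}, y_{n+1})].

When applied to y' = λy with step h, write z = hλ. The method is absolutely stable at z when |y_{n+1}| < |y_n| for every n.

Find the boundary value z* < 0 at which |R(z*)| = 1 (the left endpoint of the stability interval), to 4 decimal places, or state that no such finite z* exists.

On y'=λy, z=hλ:
  y_{n+1} = y_n + z·[8/9·y_n + 1/9·y_{n+1}] ⇒ (1 − 1/9z)y_{n+1} = (1 + 8/9z)y_n
  Hence R(z) = (1 + 8/9z)/(1 − 1/9z).

Find x<0 with |R(x)|<1.
x=-0.86: |R|=0.2150
R=−1: 1+8/9x = −1+1/9x ⇒ -7/9x=2 ⇒ x=2/(-7/9)=-2.5714
Confirm numerically:
  x=-1.605: |R|=0.36209 <1
  x=-1.509: |R|=0.29232 <1
  x=-1.363: |R|=0.18373 <1
  x=-2.961: |R|=1.22799 >1
  x=-2.807: |R|=1.13966 >1
Interval (-2.5714, 0).

left endpoint -2.5714.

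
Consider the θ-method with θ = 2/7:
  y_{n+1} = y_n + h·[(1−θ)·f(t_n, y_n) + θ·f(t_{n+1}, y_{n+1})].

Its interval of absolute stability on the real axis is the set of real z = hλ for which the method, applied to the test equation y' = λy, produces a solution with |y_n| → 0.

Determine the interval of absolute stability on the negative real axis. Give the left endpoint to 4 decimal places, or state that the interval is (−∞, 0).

(-4.6667, 0).

Test eqn y'=λy, z=hλ:
  y_{n+1} = y_n + z·[5/7·y_n + 2/7·y_{n+1}] ⇒ (1 − 2/7z)y_{n+1} = (1 + 5/7z)y_n
  so R(z) = (1 + 5/7z)/(1 − 2/7z).

Solve |R(x)|<1 on ℝ⁻.
x=-0.7: |R|=0.4167
R=−1: 1+5/7x = −1+2/7x ⇒ -3/7x=2 ⇒ x=2/(-3/7)=-4.6667
Confirm numerically:
  x=-4.378: |R|=0.94504 <1
  x=-4.085: |R|=0.88497 <1
  x=-3.772: |R|=0.81546 <1
  x=-3.027: |R|=0.62318 <1
  x=-5.240: |R|=1.09840 >1
  x=-4.844: |R|=1.03188 >1
So |R|<1 on (-4.6667, 0).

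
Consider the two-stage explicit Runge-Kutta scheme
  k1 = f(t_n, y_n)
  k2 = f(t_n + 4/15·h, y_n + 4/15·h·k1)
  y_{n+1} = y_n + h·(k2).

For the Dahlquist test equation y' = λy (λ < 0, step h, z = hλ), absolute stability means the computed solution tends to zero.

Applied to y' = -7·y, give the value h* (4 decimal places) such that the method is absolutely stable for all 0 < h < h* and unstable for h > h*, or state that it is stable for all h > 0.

(-3.7500,0); λ=-7 ⇒ h* = (15/4)/7 = 0.5357.

With y'=λy (z=hλ):
  k1=λy_n ⇒ h·k1=z·y_n;  k2=λ(1+4/15z)y_n ⇒ h·k2=z(1+4/15z)y_n
  y_{n+1}/y_n = 1 + z(1+4/15z) = 1 + z + 4/15z²
  so R(z) = 1 + z + 4/15z².

Solve |R(x)|<1 on ℝ⁻.
x=-0.65: |R|=0.4627
R=1: x+4/15x²=0 ⇒ x=−15/4=-3.7500; min R=1−1/(4·4/15)=0.0625>−1
Confirm numerically:
  x=-3.051: |R|=0.43129 <1
  x=-2.463: |R|=0.15470 <1
  x=-1.809: |R|=0.06366 <1
  x=-4.313: |R|=1.64753 >1
  x=-3.826: |R|=1.07754 >1
Stable set (-3.7500, 0).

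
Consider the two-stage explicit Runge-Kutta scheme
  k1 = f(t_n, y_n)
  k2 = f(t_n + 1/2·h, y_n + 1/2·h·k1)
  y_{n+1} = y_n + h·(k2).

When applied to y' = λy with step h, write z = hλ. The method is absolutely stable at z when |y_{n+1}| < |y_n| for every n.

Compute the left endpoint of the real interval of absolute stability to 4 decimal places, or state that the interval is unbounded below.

With y'=λy (z=hλ):
  k1=λy_n ⇒ h·k1=z·y_n;  k2=λ(1+1/2z)y_n ⇒ h·k2=z(1+1/2z)y_n
  y_{n+1}/y_n = 1 + z(1+1/2z) = 1 + z + 1/2z²
  Hence R(z) = 1 + z + 1/2z².

Need |R(x)|<1, x<0.
x=-0.4: |R|=0.6800
R=1: x+1/2x²=0 ⇒ x=−2=-2.0000; min R=1−1/(4·1/2)=0.5000>−1
Confirm numerically:
  x=-1.637: |R|=0.70288 <1
  x=-1.623: |R|=0.69406 <1
  x=-1.210: |R|=0.52205 <1
  x=-0.875: |R|=0.50781 <1
  x=-2.514: |R|=1.64610 >1
  x=-2.058: |R|=1.05968 >1
Interval (-2.0000, 0).

left endpoint -2.0000.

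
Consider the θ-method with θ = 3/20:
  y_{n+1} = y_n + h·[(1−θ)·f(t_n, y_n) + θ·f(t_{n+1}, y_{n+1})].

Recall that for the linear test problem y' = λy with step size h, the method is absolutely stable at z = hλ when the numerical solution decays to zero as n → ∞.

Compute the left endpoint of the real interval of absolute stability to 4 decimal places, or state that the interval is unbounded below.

left endpoint -2.8571.

On y'=λy, z=hλ:
  y_{n+1} = y_n + z·[17/20·y_n + 3/20·y_{n+1}] ⇒ (1 − 3/20z)y_{n+1} = (1 + 17/20z)y_n
  R(z) = (1 + 17/20z)/(1 − 3/20z).

Solve |R(x)|<1 on ℝ⁻.
x=-1.31: |R|=0.0949
R=−1: 1+17/20x = −1+3/20x ⇒ -7/10x=2 ⇒ x=2/(-7/10)=-2.8571
Confirm numerically:
  x=-2.384: |R|=0.75604 <1
  x=-2.086: |R|=0.58885 <1
  x=-1.593: |R|=0.28577 <1
  x=-3.185: |R|=1.15530 >1
  x=-3.014: |R|=1.07561 >1
Stable set (-2.8571, 0).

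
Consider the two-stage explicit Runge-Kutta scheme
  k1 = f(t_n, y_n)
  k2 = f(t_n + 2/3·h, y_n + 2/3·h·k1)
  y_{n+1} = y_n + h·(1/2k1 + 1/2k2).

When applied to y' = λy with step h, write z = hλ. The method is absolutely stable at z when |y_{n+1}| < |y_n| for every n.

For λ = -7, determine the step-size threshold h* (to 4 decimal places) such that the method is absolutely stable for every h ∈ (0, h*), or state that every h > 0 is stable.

(-3.0000,0); λ=-7 ⇒ h* = (3)/7 = 0.4286.

Test eqn y'=λy, z=hλ:
  k1=λy_n ⇒ h·k1=z·y_n;  k2=λ(1+2/3z)y_n ⇒ h·k2=z(1+2/3z)y_n
  y_{n+1}/y_n = 1 + 1/2z + 1/2z(1+2/3z) = 1 + z + 1/3z²
  so R(z) = 1 + z + 1/3z².

Solve |R(x)|<1 on ℝ⁻.
x=-1.07: |R|=0.3116
R=1: x+1/3x²=0 ⇒ x=−3=-3.0000; min R=1−1/(4·1/3)=0.2500>−1
Confirm numerically:
  x=-1.755: |R|=0.27167 <1
  x=-1.335: |R|=0.25907 <1
  x=-1.252: |R|=0.27050 <1
  x=-3.465: |R|=1.53707 >1
  x=-3.097: |R|=1.10014 >1
Stable set (-3.0000, 0).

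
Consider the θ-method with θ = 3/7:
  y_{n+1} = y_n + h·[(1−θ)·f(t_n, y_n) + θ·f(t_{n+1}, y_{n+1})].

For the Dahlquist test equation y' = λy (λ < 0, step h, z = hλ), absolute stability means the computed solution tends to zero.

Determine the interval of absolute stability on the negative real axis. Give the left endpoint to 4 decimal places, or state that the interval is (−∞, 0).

z∈(-14.0000,0).

On y'=λy, z=hλ:
  y_{n+1} = y_n + z·[4/7·y_n + 3/7·y_{n+1}] ⇒ (1 − 3/7z)y_{n+1} = (1 + 4/7z)y_n
  ⇒ R(z) = (1 + 4/7z)/(1 − 3/7z).

Need |R(x)|<1, x<0.
x=-1.79: |R|=0.0129
R=−1: 1+4/7x = −1+3/7x ⇒ -1/7x=2 ⇒ x=2/(-1/7)=-14.0000
Confirm numerically:
  x=-11.597: |R|=0.94250 <1
  x=-7.705: |R|=0.79097 <1
  x=-7.170: |R|=0.76043 <1
  x=-14.507: |R|=1.01004 >1
  x=-14.226: |R|=1.00455 >1
  x=-14.084: |R|=1.00171 >1
So |R|<1 on (-14.0000, 0).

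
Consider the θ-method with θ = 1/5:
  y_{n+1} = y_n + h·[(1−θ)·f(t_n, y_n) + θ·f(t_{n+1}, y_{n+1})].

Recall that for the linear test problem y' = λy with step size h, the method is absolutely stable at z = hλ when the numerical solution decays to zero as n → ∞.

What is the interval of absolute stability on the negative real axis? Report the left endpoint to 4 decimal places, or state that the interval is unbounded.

z∈(-3.3333,0).

Set f=λy, z=hλ:
  y_{n+1} = y_n + z·[4/5·y_n + 1/5·y_{n+1}] ⇒ (1 − 1/5z)y_{n+1} = (1 + 4/5z)y_n
  so R(z) = (1 + 4/5z)/(1 − 1/5z).

Boundary: |R(x)|=1, x<0.
x=-1.02: |R|=0.1528
R=−1: 1+4/5x = −1+1/5x ⇒ -3/5x=2 ⇒ x=2/(-3/5)=-3.3333
Confirm numerically:
  x=-3.179: |R|=0.94339 <1
  x=-3.156: |R|=0.93477 <1
  x=-2.844: |R|=0.81285 <1
  x=-2.502: |R|=0.66756 <1
  x=-3.837: |R|=1.17099 >1
  x=-3.356: |R|=1.00814 >1
Interval (-3.3333, 0).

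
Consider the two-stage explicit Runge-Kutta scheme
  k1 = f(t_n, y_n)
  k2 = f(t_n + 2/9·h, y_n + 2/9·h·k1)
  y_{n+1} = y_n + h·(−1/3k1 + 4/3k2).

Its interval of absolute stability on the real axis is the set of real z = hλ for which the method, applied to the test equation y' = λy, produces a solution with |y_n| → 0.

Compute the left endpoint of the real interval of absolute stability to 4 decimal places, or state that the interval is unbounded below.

On y'=λy, z=hλ:
  k1=λy_n ⇒ h·k1=z·y_n;  k2=λ(1+2/9z)y_n ⇒ h·k2=z(1+2/9z)y_n
  y_{n+1}/y_n = 1 − 1/3z + 4/3z(1+2/9z) = 1 + z + 8/27z²
  so R(z) = 1 + z + 8/27z².

Solve |R(x)|<1 on ℝ⁻.
x=-0.68: |R|=0.4570
R=1: x+8/27x²=0 ⇒ x=−27/8=-3.3750; min R=1−1/(4·8/27)=0.1562>−1
Confirm numerically:
  x=-2.891: |R|=0.58541 <1
  x=-2.809: |R|=0.52892 <1
  x=-1.864: |R|=0.16548 <1
  x=-1.850: |R|=0.16407 <1
  x=-3.859: |R|=1.55341 >1
  x=-3.759: |R|=1.42769 >1
Interval (-3.3750, 0).

left endpoint -3.3750.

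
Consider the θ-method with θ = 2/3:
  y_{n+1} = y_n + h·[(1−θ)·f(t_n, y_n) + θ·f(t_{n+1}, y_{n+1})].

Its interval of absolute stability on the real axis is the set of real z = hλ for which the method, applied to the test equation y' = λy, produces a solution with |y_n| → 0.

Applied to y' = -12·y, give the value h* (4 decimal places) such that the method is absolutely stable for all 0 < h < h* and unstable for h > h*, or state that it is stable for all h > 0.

(−∞, 0) — no finite endpoint. Any h>0 works for λ=-12.

Set f=λy, z=hλ:
  y_{n+1} = y_n + z·[1/3·y_n + 2/3·y_{n+1}] ⇒ (1 − 2/3z)y_{n+1} = (1 + 1/3z)y_n
  so R(z) = (1 + 1/3z)/(1 − 2/3z).

Boundary: |R(x)|=1, x<0.
x=-1.35: |R|=0.2895
x=-2: |R|=0.1429
x=-10: |R|=0.3043
x=-100: |R|=0.4778
θ=2/3≥1/2 ⇒ |1+1/3x|<|1−2/3x| ∀x<0 ⇒ unbounded interval.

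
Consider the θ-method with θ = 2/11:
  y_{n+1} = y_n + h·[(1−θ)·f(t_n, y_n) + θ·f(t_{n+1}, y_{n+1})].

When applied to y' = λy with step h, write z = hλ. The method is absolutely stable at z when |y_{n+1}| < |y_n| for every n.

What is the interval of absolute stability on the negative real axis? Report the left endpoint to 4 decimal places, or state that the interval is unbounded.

On y'=λy, z=hλ:
  y_{n+1} = y_n + z·[9/11·y_n + 2/11·y_{n+1}] ⇒ (1 − 2/11z)y_{n+1} = (1 + 9/11z)y_n
  R(z) = (1 + 9/11z)/(1 − 2/11z).

Boundary: |R(x)|=1, x<0.
x=-0.35: |R|=0.6709
R=−1: 1+9/11x = −1+2/11x ⇒ -7/11x=2 ⇒ x=2/(-7/11)=-3.1429
Confirm numerically:
  x=-3.042: |R|=0.95867 <1
  x=-2.892: |R|=0.89538 <1
  x=-1.981: |R|=0.45642 <1
  x=-1.687: |R|=0.29101 <1
  x=-3.724: |R|=1.22051 >1
  x=-3.351: |R|=1.08231 >1
  x=-3.214: |R|=1.02857 >1
Stable set (-3.1429, 0).

(-3.1429, 0).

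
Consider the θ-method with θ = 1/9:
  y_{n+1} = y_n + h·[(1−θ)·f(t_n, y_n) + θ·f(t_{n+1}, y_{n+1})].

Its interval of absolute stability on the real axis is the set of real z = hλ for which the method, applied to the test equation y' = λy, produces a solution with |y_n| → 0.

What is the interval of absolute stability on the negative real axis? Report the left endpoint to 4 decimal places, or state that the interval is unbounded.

(-2.5714, 0).

With y'=λy (z=hλ):
  y_{n+1} = y_n + z·[8/9·y_n + 1/9·y_{n+1}] ⇒ (1 − 1/9z)y_{n+1} = (1 + 8/9z)y_n
  ⇒ R(z) = (1 + 8/9z)/(1 − 1/9z).

Find x<0 with |R(x)|<1.
x=-1.19: |R|=0.0510
R=−1: 1+8/9x = −1+1/9x ⇒ -7/9x=2 ⇒ x=2/(-7/9)=-2.5714
Confirm numerically:
  x=-2.196: |R|=0.76527 <1
  x=-1.770: |R|=0.47911 <1
  x=-1.424: |R|=0.22947 <1
  x=-3.041: |R|=1.27298 >1
  x=-2.896: |R|=1.19099 >1
  x=-2.737: |R|=1.09875 >1
Interval (-2.5714, 0).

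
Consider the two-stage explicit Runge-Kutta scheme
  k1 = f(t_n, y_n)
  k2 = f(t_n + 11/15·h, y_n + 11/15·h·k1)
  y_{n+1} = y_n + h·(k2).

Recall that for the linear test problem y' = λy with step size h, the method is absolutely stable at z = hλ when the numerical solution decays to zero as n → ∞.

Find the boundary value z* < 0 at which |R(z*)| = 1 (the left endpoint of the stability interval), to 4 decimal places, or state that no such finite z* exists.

On y'=λy, z=hλ:
  k1=λy_n ⇒ h·k1=z·y_n;  k2=λ(1+11/15z)y_n ⇒ h·k2=z(1+11/15z)y_n
  y_{n+1}/y_n = 1 + z(1+11/15z) = 1 + z + 11/15z²
  Hence R(z) = 1 + z + 11/15z².

Find x<0 with |R(x)|<1.
x=-0.86: |R|=0.6824
R=1: x+11/15x²=0 ⇒ x=−15/11=-1.3636; min R=1−1/(4·11/15)=0.6591>−1
Confirm numerically:
  x=-1.162: |R|=0.82818 <1
  x=-1.116: |R|=0.79733 <1
  x=-1.071: |R|=0.77016 <1
  x=-0.861: |R|=0.68264 <1
  x=-1.752: |R|=1.49897 >1
  x=-1.743: |R|=1.48490 >1
Stable set (-1.3636, 0).

z* = -1.3636.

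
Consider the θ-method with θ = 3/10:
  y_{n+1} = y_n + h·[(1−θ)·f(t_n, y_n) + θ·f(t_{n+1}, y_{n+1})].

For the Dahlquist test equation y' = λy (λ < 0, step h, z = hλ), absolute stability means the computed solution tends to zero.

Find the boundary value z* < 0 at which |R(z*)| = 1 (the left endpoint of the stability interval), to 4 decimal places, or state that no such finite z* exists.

On y'=λy, z=hλ:
  y_{n+1} = y_n + z·[7/10·y_n + 3/10·y_{n+1}] ⇒ (1 − 3/10z)y_{n+1} = (1 + 7/10z)y_n
  so R(z) = (1 + 7/10z)/(1 − 3/10z).

Need |R(x)|<1, x<0.
x=-1.26: |R|=0.0856
R=−1: 1+7/10x = −1+3/10x ⇒ -2/5x=2 ⇒ x=2/(-2/5)=-5.0000
Confirm numerically:
  x=-4.098: |R|=0.83816 <1
  x=-4.037: |R|=0.82579 <1
  x=-3.122: |R|=0.61210 <1
  x=-2.419: |R|=0.40175 <1
  x=-5.535: |R|=1.08044 >1
  x=-5.489: |R|=1.07390 >1
  x=-5.407: |R|=1.06209 >1
Stable set (-5.0000, 0).

left endpoint -5.0000.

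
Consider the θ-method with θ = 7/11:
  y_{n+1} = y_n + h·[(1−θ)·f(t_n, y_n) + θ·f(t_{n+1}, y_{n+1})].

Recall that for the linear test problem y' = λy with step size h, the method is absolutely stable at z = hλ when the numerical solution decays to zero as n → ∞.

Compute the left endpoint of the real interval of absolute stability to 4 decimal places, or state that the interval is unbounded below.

With y'=λy (z=hλ):
  y_{n+1} = y_n + z·[4/11·y_n + 7/11·y_{n+1}] ⇒ (1 − 7/11z)y_{n+1} = (1 + 4/11z)y_n
  R(z) = (1 + 4/11z)/(1 − 7/11z).

Find x<0 with |R(x)|<1.
x=-0.93: |R|=0.4158
x=-2: |R|=0.1200
x=-10: |R|=0.3580
x=-100: |R|=0.5471
θ=7/11≥1/2 ⇒ |1+4/11x|<|1−7/11x| ∀x<0 ⇒ stable on all of ℝ⁻.

(−∞, 0) — no finite endpoint.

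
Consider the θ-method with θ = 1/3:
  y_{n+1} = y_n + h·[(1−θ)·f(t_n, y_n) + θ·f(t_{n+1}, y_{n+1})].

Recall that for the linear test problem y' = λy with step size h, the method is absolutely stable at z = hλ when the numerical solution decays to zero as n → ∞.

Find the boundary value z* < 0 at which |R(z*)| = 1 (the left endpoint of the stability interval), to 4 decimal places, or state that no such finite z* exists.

z* = -6.0000.

Test eqn y'=λy, z=hλ:
  y_{n+1} = y_n + z·[2/3·y_n + 1/3·y_{n+1}] ⇒ (1 − 1/3z)y_{n+1} = (1 + 2/3z)y_n
  so R(z) = (1 + 2/3z)/(1 − 1/3z).

Find x<0 with |R(x)|<1.
x=-1.41: |R|=0.0408
R=−1: 1+2/3x = −1+1/3x ⇒ -1/3x=2 ⇒ x=2/(-1/3)=-6.0000
Confirm numerically:
  x=-5.570: |R|=0.94982 <1
  x=-4.795: |R|=0.84541 <1
  x=-4.655: |R|=0.82430 <1
  x=-6.479: |R|=1.05053 >1
  x=-6.463: |R|=1.04893 >1
So |R|<1 on (-6.0000, 0).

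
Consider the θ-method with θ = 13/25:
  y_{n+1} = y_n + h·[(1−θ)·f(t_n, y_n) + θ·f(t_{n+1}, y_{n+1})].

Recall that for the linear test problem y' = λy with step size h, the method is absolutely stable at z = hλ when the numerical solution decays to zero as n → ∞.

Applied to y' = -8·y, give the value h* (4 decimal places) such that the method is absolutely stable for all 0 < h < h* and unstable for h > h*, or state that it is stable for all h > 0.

With y'=λy (z=hλ):
  y_{n+1} = y_n + z·[12/25·y_n + 13/25·y_{n+1}] ⇒ (1 − 13/25z)y_{n+1} = (1 + 12/25z)y_n
  ⇒ R(z) = (1 + 12/25z)/(1 − 13/25z).

Solve |R(x)|<1 on ℝ⁻.
x=-0.75: |R|=0.4604
x=-2: |R|=0.0196
x=-10: |R|=0.6129
x=-100: |R|=0.8868
θ=13/25≥1/2 ⇒ |1+12/25x|<|1−13/25x| ∀x<0 ⇒ interval (−∞,0).

unbounded; (−∞, 0). Any h>0 works for λ=-8.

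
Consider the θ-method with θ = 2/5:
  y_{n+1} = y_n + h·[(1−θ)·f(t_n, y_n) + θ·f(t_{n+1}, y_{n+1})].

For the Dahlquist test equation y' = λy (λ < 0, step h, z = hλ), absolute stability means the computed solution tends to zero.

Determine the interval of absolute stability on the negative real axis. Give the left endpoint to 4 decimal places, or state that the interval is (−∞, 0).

With y'=λy (z=hλ):
  y_{n+1} = y_n + z·[3/5·y_n + 2/5·y_{n+1}] ⇒ (1 − 2/5z)y_{n+1} = (1 + 3/5z)y_n
  ⇒ R(z) = (1 + 3/5z)/(1 − 2/5z).

Solve |R(x)|<1 on ℝ⁻.
x=-0.58: |R|=0.5292
R=−1: 1+3/5x = −1+2/5x ⇒ -1/5x=2 ⇒ x=2/(-1/5)=-10.0000
Confirm numerically:
  x=-9.351: |R|=0.97262 <1
  x=-6.545: |R|=0.80901 <1
  x=-5.519: |R|=0.72060 <1
  x=-10.470: |R|=1.01812 >1
  x=-10.153: |R|=1.00605 >1
  x=-10.132: |R|=1.00522 >1
Stable set (-10.0000, 0).

z∈(-10.0000,0).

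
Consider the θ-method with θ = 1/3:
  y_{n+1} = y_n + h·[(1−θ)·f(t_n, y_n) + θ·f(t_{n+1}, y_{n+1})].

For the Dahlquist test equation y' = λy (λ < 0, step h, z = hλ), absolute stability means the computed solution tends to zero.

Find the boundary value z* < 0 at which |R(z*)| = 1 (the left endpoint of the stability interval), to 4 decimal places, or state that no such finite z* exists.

z* = -6.0000.

Set f=λy, z=hλ:
  y_{n+1} = y_n + z·[2/3·y_n + 1/3·y_{n+1}] ⇒ (1 − 1/3z)y_{n+1} = (1 + 2/3z)y_n
  R(z) = (1 + 2/3z)/(1 − 1/3z).

Need |R(x)|<1, x<0.
x=-0.52: |R|=0.5568
R=−1: 1+2/3x = −1+1/3x ⇒ -1/3x=2 ⇒ x=2/(-1/3)=-6.0000
Confirm numerically:
  x=-4.080: |R|=0.72881 <1
  x=-3.623: |R|=0.64110 <1
  x=-2.972: |R|=0.49297 <1
  x=-2.821: |R|=0.45387 <1
  x=-6.367: |R|=1.03918 >1
  x=-6.089: |R|=1.00979 >1
Interval (-6.0000, 0).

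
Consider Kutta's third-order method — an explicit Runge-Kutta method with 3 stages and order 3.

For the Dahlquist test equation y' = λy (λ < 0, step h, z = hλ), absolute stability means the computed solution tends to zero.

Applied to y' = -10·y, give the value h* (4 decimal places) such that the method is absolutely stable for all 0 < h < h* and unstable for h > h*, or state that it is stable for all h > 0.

With y'=λy (z=hλ):
  order 3, 3-stage ⇒ R(z)=1+z+z^2/2+z^3/6
  (e.g. R(-1.74)=-0.10420, |R|=0.10420)

Need |R(x)|<1, x<0.
x=-1.74: |R|=0.1042
|R(-2.82)|=1.5814 |R(-2.61)|=1.1672 |R(-2.08)|=0.4166
Bisect:
  x_lo=-3.1493 |R|=2.3960  x_hi=-0.1389 |R|=0.8703
  mid=-1.64407 |R|=0.03323 →hi
  mid=-2.39667 |R|=0.81909 →hi
  mid=-2.77298 |R|=1.48203 →lo
  mid=-2.58483 |R|=1.12251 →lo
  mid=-2.49075 |R|=0.96420 →hi
  mid=-2.53779 |R|=1.04165 →lo
  mid=-2.51427 |R|=1.00251 →lo
  mid=-2.50251 |R|=0.98325 →hi
  ...
  [-2.51280,-2.51262] ⇒ x*=-2.5127
Stable set (-2.5127, 0).

(-2.5127,0); λ=-10 ⇒ h* = 0.2513.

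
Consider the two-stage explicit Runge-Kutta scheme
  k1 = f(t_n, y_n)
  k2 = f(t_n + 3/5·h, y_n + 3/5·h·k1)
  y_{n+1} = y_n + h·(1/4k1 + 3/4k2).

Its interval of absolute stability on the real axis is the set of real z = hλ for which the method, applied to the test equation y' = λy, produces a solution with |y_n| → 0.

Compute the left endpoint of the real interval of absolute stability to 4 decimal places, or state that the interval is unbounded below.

With y'=λy (z=hλ):
  k1=λy_n ⇒ h·k1=z·y_n;  k2=λ(1+3/5z)y_n ⇒ h·k2=z(1+3/5z)y_n
  y_{n+1}/y_n = 1 + 1/4z + 3/4z(1+3/5z) = 1 + z + 9/20z²
  Hence R(z) = 1 + z + 9/20z².

Find x<0 with |R(x)|<1.
x=-0.45: |R|=0.6411
R=1: x+9/20x²=0 ⇒ x=−20/9=-2.2222; min R=1−1/(4·9/20)=0.4444>−1
Confirm numerically:
  x=-1.893: |R|=0.71955 <1
  x=-1.654: |R|=0.57707 <1
  x=-1.584: |R|=0.54508 <1
  x=-2.643: |R|=1.50045 >1
  x=-2.511: |R|=1.32630 >1
  x=-2.300: |R|=1.08050 >1
So |R|<1 on (-2.2222, 0).

left endpoint -2.2222.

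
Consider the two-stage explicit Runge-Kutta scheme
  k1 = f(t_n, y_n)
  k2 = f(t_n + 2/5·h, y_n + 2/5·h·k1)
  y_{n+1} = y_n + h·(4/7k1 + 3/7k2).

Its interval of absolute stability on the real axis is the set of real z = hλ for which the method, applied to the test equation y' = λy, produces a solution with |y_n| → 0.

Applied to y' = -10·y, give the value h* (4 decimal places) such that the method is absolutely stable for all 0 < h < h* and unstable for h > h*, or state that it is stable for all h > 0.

Set f=λy, z=hλ:
  k1=λy_n ⇒ h·k1=z·y_n;  k2=λ(1+2/5z)y_n ⇒ h·k2=z(1+2/5z)y_n
  y_{n+1}/y_n = 1 + 4/7z + 3/7z(1+2/5z) = 1 + z + 6/35z²
  Hence R(z) = 1 + z + 6/35z².

Solve |R(x)|<1 on ℝ⁻.
x=-1.59: |R|=0.1566
R=1: x+6/35x²=0 ⇒ x=−35/6=-5.8333; min R=1−1/(4·6/35)=-0.4583>−1
Confirm numerically:
  x=-3.694: |R|=0.35475 <1
  x=-3.169: |R|=0.44742 <1
  x=-2.369: |R|=0.40692 <1
  x=-6.309: |R|=1.51445 >1
  x=-6.111: |R|=1.29088 >1
So |R|<1 on (-5.8333, 0).

(-5.8333,0); λ=-10 ⇒ h* = (35/6)/10 = 0.5833.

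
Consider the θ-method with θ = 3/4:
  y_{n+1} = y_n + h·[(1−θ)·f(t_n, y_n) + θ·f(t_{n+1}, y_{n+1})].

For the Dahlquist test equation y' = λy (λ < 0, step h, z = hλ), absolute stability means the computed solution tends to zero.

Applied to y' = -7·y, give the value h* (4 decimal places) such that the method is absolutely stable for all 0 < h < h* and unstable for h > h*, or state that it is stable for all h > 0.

With y'=λy (z=hλ):
  y_{n+1} = y_n + z·[1/4·y_n + 3/4·y_{n+1}] ⇒ (1 − 3/4z)y_{n+1} = (1 + 1/4z)y_n
  R(z) = (1 + 1/4z)/(1 − 3/4z).

Find x<0 with |R(x)|<1.
x=-0.76: |R|=0.5159
x=-2: |R|=0.2000
x=-10: |R|=0.1765
x=-100: |R|=0.3158
θ=3/4≥1/2 ⇒ |1+1/4x|<|1−3/4x| ∀x<0 ⇒ stable on all of ℝ⁻.

(−∞, 0) — no finite endpoint. Any h>0 works for λ=-7.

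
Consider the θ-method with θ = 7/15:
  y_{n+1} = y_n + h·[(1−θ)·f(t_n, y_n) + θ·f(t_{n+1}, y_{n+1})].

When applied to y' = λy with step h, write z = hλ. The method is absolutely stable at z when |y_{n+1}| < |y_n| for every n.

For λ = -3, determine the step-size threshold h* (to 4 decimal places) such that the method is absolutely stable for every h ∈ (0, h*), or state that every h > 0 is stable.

Set f=λy, z=hλ:
  y_{n+1} = y_n + z·[8/15·y_n + 7/15·y_{n+1}] ⇒ (1 − 7/15z)y_{n+1} = (1 + 8/15z)y_n
  Hence R(z) = (1 + 8/15z)/(1 − 7/15z).

Need |R(x)|<1, x<0.
x=-1.1: |R|=0.2731
R=−1: 1+8/15x = −1+7/15x ⇒ -1/15x=2 ⇒ x=2/(-1/15)=-30.0000
Confirm numerically:
  x=-25.297: |R|=0.97552 <1
  x=-24.579: |R|=0.97102 <1
  x=-24.130: |R|=0.96808 <1
  x=-30.451: |R|=1.00198 >1
  x=-30.240: |R|=1.00106 >1
  x=-30.130: |R|=1.00058 >1
So |R|<1 on (-30.0000, 0).

(-30.0000,0); λ=-3 ⇒ h* = (30)/3 = 10.0000.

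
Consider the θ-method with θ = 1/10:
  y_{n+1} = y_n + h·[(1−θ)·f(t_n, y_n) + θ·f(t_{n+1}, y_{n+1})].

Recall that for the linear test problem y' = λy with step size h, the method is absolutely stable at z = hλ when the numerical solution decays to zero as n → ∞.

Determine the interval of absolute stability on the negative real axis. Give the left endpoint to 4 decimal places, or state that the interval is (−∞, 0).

(-2.5000, 0).

On y'=λy, z=hλ:
  y_{n+1} = y_n + z·[9/10·y_n + 1/10·y_{n+1}] ⇒ (1 − 1/10z)y_{n+1} = (1 + 9/10z)y_n
  so R(z) = (1 + 9/10z)/(1 − 1/10z).

Solve |R(x)|<1 on ℝ⁻.
x=-0.58: |R|=0.4518
R=−1: 1+9/10x = −1+1/10x ⇒ -4/5x=2 ⇒ x=2/(-4/5)=-2.5000
Confirm numerically:
  x=-1.901: |R|=0.59734 <1
  x=-1.872: |R|=0.57682 <1
  x=-1.837: |R|=0.55191 <1
  x=-1.460: |R|=0.27400 <1
  x=-3.088: |R|=1.35941 >1
  x=-2.592: |R|=1.05845 >1
So |R|<1 on (-2.5000, 0).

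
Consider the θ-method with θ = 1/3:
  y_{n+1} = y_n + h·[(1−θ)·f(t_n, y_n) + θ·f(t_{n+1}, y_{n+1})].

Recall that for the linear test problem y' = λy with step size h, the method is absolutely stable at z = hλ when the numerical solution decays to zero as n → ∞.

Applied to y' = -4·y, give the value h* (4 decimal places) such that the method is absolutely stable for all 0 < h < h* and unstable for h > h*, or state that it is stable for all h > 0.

(-6.0000,0); λ=-4 ⇒ h* = (6)/4 = 1.5000.

On y'=λy, z=hλ:
  y_{n+1} = y_n + z·[2/3·y_n + 1/3·y_{n+1}] ⇒ (1 − 1/3z)y_{n+1} = (1 + 2/3z)y_n
  ⇒ R(z) = (1 + 2/3z)/(1 − 1/3z).

Solve |R(x)|<1 on ℝ⁻.
x=-1: |R|=0.2500
R=−1: 1+2/3x = −1+1/3x ⇒ -1/3x=2 ⇒ x=2/(-1/3)=-6.0000
Confirm numerically:
  x=-5.670: |R|=0.96194 <1
  x=-5.278: |R|=0.91278 <1
  x=-3.425: |R|=0.59922 <1
  x=-6.172: |R|=1.01875 >1
  x=-6.038: |R|=1.00420 >1
Stable set (-6.0000, 0).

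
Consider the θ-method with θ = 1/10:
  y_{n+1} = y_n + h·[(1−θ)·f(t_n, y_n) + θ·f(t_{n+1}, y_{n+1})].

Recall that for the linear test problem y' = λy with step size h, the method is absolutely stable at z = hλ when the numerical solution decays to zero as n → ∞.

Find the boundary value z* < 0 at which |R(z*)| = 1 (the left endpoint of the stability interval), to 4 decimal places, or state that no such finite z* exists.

Test eqn y'=λy, z=hλ:
  y_{n+1} = y_n + z·[9/10·y_n + 1/10·y_{n+1}] ⇒ (1 − 1/10z)y_{n+1} = (1 + 9/10z)y_n
  Hence R(z) = (1 + 9/10z)/(1 − 1/10z).

Find x<0 with |R(x)|<1.
x=-0.7: |R|=0.3458
R=−1: 1+9/10x = −1+1/10x ⇒ -4/5x=2 ⇒ x=2/(-4/5)=-2.5000
Confirm numerically:
  x=-2.282: |R|=0.85800 <1
  x=-1.718: |R|=0.46612 <1
  x=-1.177: |R|=0.05306 <1
  x=-2.720: |R|=1.13836 >1
  x=-2.635: |R|=1.08548 >1
  x=-2.531: |R|=1.01979 >1
So |R|<1 on (-2.5000, 0).

left endpoint -2.5000.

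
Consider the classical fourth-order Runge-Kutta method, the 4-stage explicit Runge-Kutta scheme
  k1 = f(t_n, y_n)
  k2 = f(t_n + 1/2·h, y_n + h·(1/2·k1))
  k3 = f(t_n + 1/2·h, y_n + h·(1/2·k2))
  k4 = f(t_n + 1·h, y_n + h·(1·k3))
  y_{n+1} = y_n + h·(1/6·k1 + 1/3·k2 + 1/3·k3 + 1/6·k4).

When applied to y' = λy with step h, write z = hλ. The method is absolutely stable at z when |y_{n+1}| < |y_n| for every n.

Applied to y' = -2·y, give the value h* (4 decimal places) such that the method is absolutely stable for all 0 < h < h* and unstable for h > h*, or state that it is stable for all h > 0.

Test eqn y'=λy, z=hλ:
  order 4, 4-stage ⇒ R(z)=1+z+z^2/2+z^3/6+z^4/24
  (e.g. R(-0.96)=0.38873, |R|=0.38873)

Boundary: |R(x)|=1, x<0.
x=-0.96: |R|=0.3887
|R(-2.67)|=0.8396 |R(-2.36)|=0.5266
Bisect:
  x_lo=-3.5632 |R|=2.9618  x_hi=-0.2179 |R|=0.8042
  mid=-1.89056 |R|=0.30263 →hi
  mid=-2.72689 |R|=0.91546 →hi
  mid=-3.14506 |R|=1.69247 →lo
  mid=-2.93598 |R|=1.25200 →lo
  mid=-2.83144 |R|=1.07183 →lo
  mid=-2.77917 |R|=0.99080 →hi
  mid=-2.80530 |R|=1.03059 →lo
  mid=-2.79223 |R|=1.01051 →lo
  mid=-2.78570 |R|=1.00061 →lo
  ...
  [-2.78550,-2.78529] ⇒ x*=-2.7853
Stable set (-2.7853, 0).

(-2.7853,0); λ=-2 ⇒ h* = 1.3926.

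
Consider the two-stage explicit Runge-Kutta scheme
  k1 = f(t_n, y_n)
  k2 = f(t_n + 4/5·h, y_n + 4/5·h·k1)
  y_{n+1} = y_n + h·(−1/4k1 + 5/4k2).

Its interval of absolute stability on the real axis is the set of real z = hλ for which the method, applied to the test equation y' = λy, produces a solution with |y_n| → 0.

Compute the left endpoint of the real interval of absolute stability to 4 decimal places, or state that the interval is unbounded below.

left endpoint -1.0000.

With y'=λy (z=hλ):
  k1=λy_n ⇒ h·k1=z·y_n;  k2=λ(1+4/5z)y_n ⇒ h·k2=z(1+4/5z)y_n
  y_{n+1}/y_n = 1 − 1/4z + 5/4z(1+4/5z) = 1 + z + z²
  so R(z) = 1 + z + z².

Need |R(x)|<1, x<0.
x=-1.27: |R|=1.3429
R=1: x+1x²=0 ⇒ x=−1=-1.0000; min R=1−1/(4·1)=0.7500>−1
Confirm numerically:
  x=-0.708: |R|=0.79326 <1
  x=-0.565: |R|=0.75423 <1
  x=-0.488: |R|=0.75014 <1
  x=-1.545: |R|=1.84202 >1
  x=-1.172: |R|=1.20158 >1
  x=-1.030: |R|=1.03090 >1
Stable set (-1.0000, 0).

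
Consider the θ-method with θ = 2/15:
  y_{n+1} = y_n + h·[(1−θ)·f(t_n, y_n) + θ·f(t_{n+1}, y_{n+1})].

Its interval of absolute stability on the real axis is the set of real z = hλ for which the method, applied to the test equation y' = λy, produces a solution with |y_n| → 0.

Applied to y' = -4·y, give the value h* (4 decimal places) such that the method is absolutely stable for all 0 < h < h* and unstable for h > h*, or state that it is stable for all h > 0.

Test eqn y'=λy, z=hλ:
  y_{n+1} = y_n + z·[13/15·y_n + 2/15·y_{n+1}] ⇒ (1 − 2/15z)y_{n+1} = (1 + 13/15z)y_n
  Hence R(z) = (1 + 13/15z)/(1 − 2/15z).

Solve |R(x)|<1 on ℝ⁻.
x=-1.1: |R|=0.0407
R=−1: 1+13/15x = −1+2/15x ⇒ -11/15x=2 ⇒ x=2/(-11/15)=-2.7273
Confirm numerically:
  x=-2.401: |R|=0.81876 <1
  x=-2.091: |R|=0.63513 <1
  x=-2.076: |R|=0.62594 <1
  x=-1.338: |R|=0.13544 <1
  x=-3.111: |R|=1.19890 >1
  x=-2.845: |R|=1.06259 >1
Stable set (-2.7273, 0).

(-2.7273,0); λ=-4 ⇒ h* = (30/11)/4 = 0.6818.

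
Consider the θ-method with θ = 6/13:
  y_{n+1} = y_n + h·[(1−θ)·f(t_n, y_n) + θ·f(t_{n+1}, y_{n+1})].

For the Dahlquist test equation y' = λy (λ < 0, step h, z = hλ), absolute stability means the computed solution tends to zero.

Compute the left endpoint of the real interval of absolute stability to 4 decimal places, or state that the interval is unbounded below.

Test eqn y'=λy, z=hλ:
  y_{n+1} = y_n + z·[7/13·y_n + 6/13·y_{n+1}] ⇒ (1 − 6/13z)y_{n+1} = (1 + 7/13z)y_n
  Hence R(z) = (1 + 7/13z)/(1 − 6/13z).

Solve |R(x)|<1 on ℝ⁻.
x=-1.49: |R|=0.1171
R=−1: 1+7/13x = −1+6/13x ⇒ -1/13x=2 ⇒ x=2/(-1/13)=-26.0000
Confirm numerically:
  x=-24.940: |R|=0.99348 <1
  x=-18.917: |R|=0.94401 <1
  x=-15.813: |R|=0.90557 <1
  x=-26.506: |R|=1.00294 >1
  x=-26.185: |R|=1.00109 >1
So |R|<1 on (-26.0000, 0).

z* = -26.0000.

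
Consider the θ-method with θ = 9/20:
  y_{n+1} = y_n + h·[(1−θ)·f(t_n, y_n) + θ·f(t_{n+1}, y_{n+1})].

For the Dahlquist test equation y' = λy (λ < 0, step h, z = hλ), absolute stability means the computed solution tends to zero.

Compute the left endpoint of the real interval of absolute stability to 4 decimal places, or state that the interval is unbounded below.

z* = -20.0000.

On y'=λy, z=hλ:
  y_{n+1} = y_n + z·[11/20·y_n + 9/20·y_{n+1}] ⇒ (1 − 9/20z)y_{n+1} = (1 + 11/20z)y_n
  so R(z) = (1 + 11/20z)/(1 − 9/20z).

Need |R(x)|<1, x<0.
x=-1.4: |R|=0.1411
R=−1: 1+11/20x = −1+9/20x ⇒ -1/10x=2 ⇒ x=2/(-1/10)=-20.0000
Confirm numerically:
  x=-18.672: |R|=0.98588 <1
  x=-17.152: |R|=0.96733 <1
  x=-15.474: |R|=0.94316 <1
  x=-15.190: |R|=0.93861 <1
  x=-20.412: |R|=1.00405 >1
  x=-20.052: |R|=1.00052 >1
Stable set (-20.0000, 0).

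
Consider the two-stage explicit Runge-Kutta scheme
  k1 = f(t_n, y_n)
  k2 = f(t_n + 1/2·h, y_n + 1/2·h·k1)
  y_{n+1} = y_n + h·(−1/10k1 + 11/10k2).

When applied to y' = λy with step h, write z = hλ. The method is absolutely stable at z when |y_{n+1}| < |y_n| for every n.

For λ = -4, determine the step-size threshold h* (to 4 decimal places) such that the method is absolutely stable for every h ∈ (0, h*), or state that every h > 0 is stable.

Test eqn y'=λy, z=hλ:
  k1=λy_n ⇒ h·k1=z·y_n;  k2=λ(1+1/2z)y_n ⇒ h·k2=z(1+1/2z)y_n
  y_{n+1}/y_n = 1 − 1/10z + 11/10z(1+1/2z) = 1 + z + 11/20z²
  so R(z) = 1 + z + 11/20z².

Solve |R(x)|<1 on ℝ⁻.
x=-1.37: |R|=0.6623
R=1: x+11/20x²=0 ⇒ x=−20/11=-1.8182; min R=1−1/(4·11/20)=0.5455>−1
Confirm numerically:
  x=-1.008: |R|=0.55084 <1
  x=-0.812: |R|=0.55064 <1
  x=-0.736: |R|=0.56193 <1
  x=-2.328: |R|=1.65277 >1
  x=-1.855: |R|=1.03756 >1
Interval (-1.8182, 0).

(-1.8182,0); λ=-4 ⇒ h* = (20/11)/4 = 0.4545.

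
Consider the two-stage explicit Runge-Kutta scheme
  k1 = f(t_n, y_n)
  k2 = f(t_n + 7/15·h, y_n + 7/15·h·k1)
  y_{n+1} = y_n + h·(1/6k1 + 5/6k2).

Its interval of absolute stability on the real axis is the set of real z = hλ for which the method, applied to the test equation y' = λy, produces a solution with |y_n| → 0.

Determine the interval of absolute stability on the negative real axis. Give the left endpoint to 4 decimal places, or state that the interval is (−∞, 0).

z∈(-2.5714,0).

Test eqn y'=λy, z=hλ:
  k1=λy_n ⇒ h·k1=z·y_n;  k2=λ(1+7/15z)y_n ⇒ h·k2=z(1+7/15z)y_n
  y_{n+1}/y_n = 1 + 1/6z + 5/6z(1+7/15z) = 1 + z + 7/18z²
  R(z) = 1 + z + 7/18z².

Boundary: |R(x)|=1, x<0.
x=-1.77: |R|=0.4484
R=1: x+7/18x²=0 ⇒ x=−18/7=-2.5714; min R=1−1/(4·7/18)=0.3571>−1
Confirm numerically:
  x=-2.274: |R|=0.73697 <1
  x=-2.035: |R|=0.57548 <1
  x=-1.639: |R|=0.40568 <1
  x=-1.330: |R|=0.35791 <1
  x=-3.123: |R|=1.66988 >1
  x=-2.815: |R|=1.26664 >1
So |R|<1 on (-2.5714, 0).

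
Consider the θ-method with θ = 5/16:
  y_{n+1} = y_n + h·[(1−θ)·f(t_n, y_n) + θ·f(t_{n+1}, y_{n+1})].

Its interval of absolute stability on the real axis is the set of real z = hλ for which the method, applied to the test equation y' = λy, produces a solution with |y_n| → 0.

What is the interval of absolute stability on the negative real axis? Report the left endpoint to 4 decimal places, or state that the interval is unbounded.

Test eqn y'=λy, z=hλ:
  y_{n+1} = y_n + z·[11/16·y_n + 5/16·y_{n+1}] ⇒ (1 − 5/16z)y_{n+1} = (1 + 11/16z)y_n
  so R(z) = (1 + 11/16z)/(1 − 5/16z).

Find x<0 with |R(x)|<1.
x=-1.62: |R|=0.0755
R=−1: 1+11/16x = −1+5/16x ⇒ -3/8x=2 ⇒ x=2/(-3/8)=-5.3333
Confirm numerically:
  x=-4.297: |R|=0.83412 <1
  x=-3.199: |R|=0.59975 <1
  x=-3.150: |R|=0.58740 <1
  x=-2.252: |R|=0.32179 <1
  x=-5.881: |R|=1.07237 >1
  x=-5.750: |R|=1.05587 >1
  x=-5.561: |R|=1.03118 >1
Stable set (-5.3333, 0).

z∈(-5.3333,0).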